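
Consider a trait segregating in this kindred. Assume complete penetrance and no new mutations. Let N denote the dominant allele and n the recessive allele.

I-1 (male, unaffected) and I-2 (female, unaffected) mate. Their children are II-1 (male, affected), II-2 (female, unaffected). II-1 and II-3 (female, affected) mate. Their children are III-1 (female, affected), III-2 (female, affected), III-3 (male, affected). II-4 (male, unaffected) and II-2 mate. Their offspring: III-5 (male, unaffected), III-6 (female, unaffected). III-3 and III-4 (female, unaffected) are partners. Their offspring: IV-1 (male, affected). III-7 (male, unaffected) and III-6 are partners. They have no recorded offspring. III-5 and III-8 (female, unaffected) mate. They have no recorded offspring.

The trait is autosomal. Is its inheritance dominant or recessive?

recessive

I-1 and I-2 are both unaffected yet have an affected child II-1. Under dominance, an affected child requires at least one affected parent, so the trait cannot be dominant.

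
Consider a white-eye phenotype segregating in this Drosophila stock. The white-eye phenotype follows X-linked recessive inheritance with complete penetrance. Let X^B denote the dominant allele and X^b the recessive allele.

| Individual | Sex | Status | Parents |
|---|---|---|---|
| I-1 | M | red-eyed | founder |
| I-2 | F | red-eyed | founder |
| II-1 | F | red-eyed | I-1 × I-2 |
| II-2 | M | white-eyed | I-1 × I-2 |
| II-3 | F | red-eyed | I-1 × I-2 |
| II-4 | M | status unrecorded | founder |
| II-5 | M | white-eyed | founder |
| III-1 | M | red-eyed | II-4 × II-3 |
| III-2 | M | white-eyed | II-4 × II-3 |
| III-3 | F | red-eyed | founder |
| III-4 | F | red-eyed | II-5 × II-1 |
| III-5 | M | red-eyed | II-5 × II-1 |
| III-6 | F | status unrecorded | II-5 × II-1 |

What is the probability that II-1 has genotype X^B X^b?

I-1 is red-eyed, so I-1 is X^B Y.
I-2 is red-eyed so carries B and passed b to II-2 (X^b Y), so I-2 is X^B X^b.
Their cross gives offspring ratios 1/2 X^B X^B : 1/2 X^B X^b. Conditioning on II-1 being red-eyed, P(X^B X^b) = 1/2 / 1 = 1/2 before taking II-1's own offspring into account.
II-5 is white-eyed, so II-5 is X^b Y.
Now use II-1's offspring. Probability of each recorded status — red-eyed daughter III-4: 1/2 if II-1 is X^B X^b, 1 if X^B X^B; red-eyed son III-5: 1/2 if II-1 is X^B X^b, 1 if X^B X^B. (III-6: equally likely either way, so uninformative.)
Bayes: P(X^B X^b) = 1/2·1/4 / (1/2·1/4 + 1/2·1) = 1/5.

1/5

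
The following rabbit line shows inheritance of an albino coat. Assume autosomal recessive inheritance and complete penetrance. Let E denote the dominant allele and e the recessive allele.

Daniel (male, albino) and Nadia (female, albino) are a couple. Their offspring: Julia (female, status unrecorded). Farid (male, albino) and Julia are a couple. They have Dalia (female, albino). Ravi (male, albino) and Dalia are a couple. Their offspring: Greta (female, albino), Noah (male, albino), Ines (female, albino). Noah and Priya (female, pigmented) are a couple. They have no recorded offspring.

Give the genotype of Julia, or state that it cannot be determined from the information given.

ee

From phenotype alone, Julia is EE or Ee or ee.
Julia received e from Daniel (ee) and received e from Nadia (ee), so Julia is ee.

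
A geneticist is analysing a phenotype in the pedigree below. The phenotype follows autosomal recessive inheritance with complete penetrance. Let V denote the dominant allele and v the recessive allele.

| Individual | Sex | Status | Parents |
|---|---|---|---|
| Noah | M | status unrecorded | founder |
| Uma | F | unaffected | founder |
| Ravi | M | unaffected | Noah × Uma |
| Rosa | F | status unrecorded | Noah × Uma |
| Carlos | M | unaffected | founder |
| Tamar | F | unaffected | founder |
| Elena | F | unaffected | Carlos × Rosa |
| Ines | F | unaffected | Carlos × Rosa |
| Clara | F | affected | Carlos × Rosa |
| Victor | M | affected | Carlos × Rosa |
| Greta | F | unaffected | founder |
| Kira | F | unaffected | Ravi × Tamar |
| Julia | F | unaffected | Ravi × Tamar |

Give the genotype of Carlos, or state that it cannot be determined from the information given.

Vv

From phenotype alone, Carlos is VV or Vv.
Carlos is unaffected so carries V and passed v to Clara (vv), so Carlos is Vv.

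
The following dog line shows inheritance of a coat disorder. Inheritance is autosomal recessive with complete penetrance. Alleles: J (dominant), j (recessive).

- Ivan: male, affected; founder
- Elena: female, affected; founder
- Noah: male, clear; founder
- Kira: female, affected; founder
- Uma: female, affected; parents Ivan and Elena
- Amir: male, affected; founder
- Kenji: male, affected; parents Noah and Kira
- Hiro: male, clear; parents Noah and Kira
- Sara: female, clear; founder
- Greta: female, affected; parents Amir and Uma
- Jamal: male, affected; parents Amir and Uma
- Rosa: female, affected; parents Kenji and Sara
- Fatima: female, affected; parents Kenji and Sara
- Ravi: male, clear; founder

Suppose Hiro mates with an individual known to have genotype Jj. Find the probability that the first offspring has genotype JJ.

Hiro is clear so carries J and received j from Kira (jj), so Hiro is Jj.
The cross gives 1/4 JJ : 1/2 Jj : 1/4 jj, so P(offspring has genotype JJ) = 1/4.

1/4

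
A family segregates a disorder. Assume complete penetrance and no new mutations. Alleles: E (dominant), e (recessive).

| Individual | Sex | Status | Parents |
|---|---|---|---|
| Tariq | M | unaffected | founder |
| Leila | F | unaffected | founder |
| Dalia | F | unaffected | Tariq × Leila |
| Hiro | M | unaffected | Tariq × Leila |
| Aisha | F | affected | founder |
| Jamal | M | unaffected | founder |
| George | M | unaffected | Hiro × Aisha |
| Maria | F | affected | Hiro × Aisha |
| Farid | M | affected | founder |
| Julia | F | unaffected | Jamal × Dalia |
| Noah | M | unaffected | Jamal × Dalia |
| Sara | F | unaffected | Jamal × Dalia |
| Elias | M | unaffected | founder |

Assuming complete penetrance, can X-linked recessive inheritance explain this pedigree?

No

Under X-linked recessive, George (unaffected, male) cannot arise from Hiro (unaffected) × Aisha (affected).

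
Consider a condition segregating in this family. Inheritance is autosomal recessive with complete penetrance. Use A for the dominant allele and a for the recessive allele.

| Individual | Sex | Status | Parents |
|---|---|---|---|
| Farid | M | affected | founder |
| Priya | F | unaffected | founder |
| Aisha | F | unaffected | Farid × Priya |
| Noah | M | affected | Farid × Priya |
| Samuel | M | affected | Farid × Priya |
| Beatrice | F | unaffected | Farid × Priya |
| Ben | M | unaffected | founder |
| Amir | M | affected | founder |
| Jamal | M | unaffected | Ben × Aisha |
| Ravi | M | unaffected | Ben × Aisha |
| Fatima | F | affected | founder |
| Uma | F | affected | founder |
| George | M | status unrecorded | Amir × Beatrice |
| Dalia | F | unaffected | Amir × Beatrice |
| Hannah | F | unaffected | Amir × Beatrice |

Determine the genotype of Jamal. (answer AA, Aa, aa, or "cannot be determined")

Jamal's phenotype allows AA or Aa, and no parent or child forces a single allele at both positions; consistent genotype assignments exist with Jamal as AA or Aa.

cannot be determined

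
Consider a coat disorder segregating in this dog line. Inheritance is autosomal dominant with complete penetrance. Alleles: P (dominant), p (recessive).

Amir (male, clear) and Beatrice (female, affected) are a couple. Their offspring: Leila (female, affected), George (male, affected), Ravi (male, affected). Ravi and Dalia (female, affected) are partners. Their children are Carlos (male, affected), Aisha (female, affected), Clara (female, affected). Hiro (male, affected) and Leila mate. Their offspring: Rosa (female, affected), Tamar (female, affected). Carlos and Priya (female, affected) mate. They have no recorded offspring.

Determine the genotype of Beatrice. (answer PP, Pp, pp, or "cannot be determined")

Beatrice's phenotype allows PP or Pp, and no parent or child forces a single allele at both positions; consistent genotype assignments exist with Beatrice as PP or Pp.

cannot be determined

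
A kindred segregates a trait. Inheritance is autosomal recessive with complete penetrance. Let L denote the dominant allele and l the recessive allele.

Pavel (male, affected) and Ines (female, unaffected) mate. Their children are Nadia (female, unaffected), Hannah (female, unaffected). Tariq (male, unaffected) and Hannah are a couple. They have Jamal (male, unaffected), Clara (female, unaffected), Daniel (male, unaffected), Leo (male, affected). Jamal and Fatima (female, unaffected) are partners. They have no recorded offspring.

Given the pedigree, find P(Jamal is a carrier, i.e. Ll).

2/3

Tariq is unaffected so carries L and passed l to Leo (ll), so Tariq is Ll.
Hannah is unaffected so carries L and received l from Pavel (ll), so Hannah is Ll.
Their cross gives offspring ratios 1/4 LL : 1/2 Ll : 1/4 ll. Conditioning on Jamal being unaffected, P(Ll) = 1/2 / 3/4 = 2/3.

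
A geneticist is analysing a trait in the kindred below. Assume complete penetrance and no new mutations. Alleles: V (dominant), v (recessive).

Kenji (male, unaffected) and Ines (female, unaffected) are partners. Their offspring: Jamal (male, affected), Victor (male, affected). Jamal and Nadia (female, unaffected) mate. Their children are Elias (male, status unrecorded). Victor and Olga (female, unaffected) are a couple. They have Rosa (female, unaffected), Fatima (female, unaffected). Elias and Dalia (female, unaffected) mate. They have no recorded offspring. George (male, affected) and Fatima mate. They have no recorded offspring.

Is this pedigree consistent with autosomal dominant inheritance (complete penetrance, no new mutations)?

No

Under autosomal dominant, Jamal (affected, male) cannot arise from Kenji (unaffected) × Ines (unaffected).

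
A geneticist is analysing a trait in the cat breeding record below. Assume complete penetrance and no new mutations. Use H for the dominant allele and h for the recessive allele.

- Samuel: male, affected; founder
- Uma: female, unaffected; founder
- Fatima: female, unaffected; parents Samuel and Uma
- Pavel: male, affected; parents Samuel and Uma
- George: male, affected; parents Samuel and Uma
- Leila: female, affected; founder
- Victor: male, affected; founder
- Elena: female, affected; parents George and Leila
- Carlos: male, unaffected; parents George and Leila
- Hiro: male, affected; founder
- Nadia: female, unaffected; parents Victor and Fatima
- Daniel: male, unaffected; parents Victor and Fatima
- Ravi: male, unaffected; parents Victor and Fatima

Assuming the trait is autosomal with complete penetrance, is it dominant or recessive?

dominant

George and Leila are both affected yet have an unaffected child Carlos. Under a recessive model two affected parents are homozygous and every child would be affected, so the trait cannot be recessive.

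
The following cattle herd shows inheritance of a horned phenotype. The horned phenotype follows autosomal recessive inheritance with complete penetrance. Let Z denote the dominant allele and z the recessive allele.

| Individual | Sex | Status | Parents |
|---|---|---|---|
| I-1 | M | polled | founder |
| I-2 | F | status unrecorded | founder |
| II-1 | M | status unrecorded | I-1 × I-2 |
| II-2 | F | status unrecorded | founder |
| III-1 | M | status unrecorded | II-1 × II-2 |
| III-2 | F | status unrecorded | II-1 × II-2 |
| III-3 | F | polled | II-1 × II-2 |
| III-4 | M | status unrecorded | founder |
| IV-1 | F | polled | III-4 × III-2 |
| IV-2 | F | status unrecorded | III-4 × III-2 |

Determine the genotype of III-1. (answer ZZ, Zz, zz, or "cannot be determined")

cannot be determined

III-1's phenotype is unrecorded, and no parent or child forces a single allele at both positions; consistent genotype assignments exist with III-1 as ZZ or Zz or zz.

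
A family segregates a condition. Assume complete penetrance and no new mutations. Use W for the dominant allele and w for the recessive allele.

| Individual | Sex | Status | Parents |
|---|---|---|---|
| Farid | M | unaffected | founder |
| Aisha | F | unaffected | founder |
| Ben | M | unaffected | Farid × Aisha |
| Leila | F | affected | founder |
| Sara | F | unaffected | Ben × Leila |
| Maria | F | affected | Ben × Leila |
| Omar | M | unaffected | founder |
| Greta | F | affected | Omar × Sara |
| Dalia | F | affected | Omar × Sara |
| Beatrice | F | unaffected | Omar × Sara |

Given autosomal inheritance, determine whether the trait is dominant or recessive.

Omar and Sara are both unaffected yet have an affected child Greta. Under dominance, an affected child requires at least one affected parent, so the trait cannot be dominant.

recessive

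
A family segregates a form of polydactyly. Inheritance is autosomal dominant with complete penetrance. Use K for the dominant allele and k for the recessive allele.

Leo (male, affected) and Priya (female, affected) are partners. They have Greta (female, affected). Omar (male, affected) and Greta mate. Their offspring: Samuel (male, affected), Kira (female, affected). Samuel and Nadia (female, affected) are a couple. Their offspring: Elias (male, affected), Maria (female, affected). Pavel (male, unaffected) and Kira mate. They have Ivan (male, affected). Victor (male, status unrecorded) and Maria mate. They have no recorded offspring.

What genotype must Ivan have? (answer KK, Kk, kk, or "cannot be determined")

From phenotype alone, Ivan is KK or Kk.
Ivan is affected so carries K and received k from Pavel (kk), so Ivan is Kk.

Kk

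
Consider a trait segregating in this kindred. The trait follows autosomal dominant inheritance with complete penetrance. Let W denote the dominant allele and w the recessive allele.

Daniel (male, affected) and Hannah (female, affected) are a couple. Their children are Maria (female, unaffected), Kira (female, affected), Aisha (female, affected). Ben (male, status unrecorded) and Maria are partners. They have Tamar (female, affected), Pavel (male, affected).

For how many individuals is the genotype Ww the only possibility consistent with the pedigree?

Obligate heterozygotes: Daniel is affected so carries W and passed w to Maria (ww), so Daniel is Ww; Hannah is affected so carries W and passed w to Maria (ww), so Hannah is Ww; Tamar is affected so carries W and received w from Maria (ww), so Tamar is Ww; Pavel is affected so carries W and received w from Maria (ww), so Pavel is Ww.
Every other individual is either homozygous by phenotype or has at least one consistent homozygous assignment, so the count is 4.

4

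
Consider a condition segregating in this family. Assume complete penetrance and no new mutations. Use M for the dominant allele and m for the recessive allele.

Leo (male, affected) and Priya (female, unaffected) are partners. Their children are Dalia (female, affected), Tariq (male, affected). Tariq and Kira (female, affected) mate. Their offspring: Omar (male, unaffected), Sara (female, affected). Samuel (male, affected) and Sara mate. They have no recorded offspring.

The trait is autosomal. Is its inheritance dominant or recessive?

dominant

Tariq and Kira are both affected yet have an unaffected child Omar. Under a recessive model two affected parents are homozygous and every child would be affected, so the trait cannot be recessive.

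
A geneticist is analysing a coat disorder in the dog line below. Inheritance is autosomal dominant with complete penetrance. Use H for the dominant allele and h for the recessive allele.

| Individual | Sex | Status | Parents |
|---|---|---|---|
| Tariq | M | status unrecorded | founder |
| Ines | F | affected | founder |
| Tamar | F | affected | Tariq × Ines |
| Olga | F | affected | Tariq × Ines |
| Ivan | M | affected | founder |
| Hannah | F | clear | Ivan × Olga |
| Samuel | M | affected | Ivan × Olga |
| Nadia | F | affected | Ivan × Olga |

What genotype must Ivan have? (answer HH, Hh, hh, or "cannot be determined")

Hh

From phenotype alone, Ivan is HH or Hh.
Ivan is affected so carries H and passed h to Hannah (hh), so Ivan is Hh.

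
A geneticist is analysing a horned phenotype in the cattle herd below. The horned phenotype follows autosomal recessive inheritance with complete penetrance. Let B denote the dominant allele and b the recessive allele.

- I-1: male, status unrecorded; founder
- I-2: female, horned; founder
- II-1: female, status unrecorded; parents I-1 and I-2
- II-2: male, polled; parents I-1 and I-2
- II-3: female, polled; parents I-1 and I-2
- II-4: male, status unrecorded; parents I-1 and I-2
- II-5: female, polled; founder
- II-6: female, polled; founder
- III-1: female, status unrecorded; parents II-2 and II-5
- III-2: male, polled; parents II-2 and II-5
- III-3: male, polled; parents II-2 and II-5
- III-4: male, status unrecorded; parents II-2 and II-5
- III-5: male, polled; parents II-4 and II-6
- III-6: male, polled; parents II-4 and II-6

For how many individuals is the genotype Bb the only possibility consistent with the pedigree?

2

Obligate heterozygotes: II-2 is polled so carries B and received b from I-2 (bb), so II-2 is Bb; II-3 is polled so carries B and received b from I-2 (bb), so II-3 is Bb.
Every other individual is either homozygous by phenotype or has at least one consistent homozygous assignment, so the count is 2.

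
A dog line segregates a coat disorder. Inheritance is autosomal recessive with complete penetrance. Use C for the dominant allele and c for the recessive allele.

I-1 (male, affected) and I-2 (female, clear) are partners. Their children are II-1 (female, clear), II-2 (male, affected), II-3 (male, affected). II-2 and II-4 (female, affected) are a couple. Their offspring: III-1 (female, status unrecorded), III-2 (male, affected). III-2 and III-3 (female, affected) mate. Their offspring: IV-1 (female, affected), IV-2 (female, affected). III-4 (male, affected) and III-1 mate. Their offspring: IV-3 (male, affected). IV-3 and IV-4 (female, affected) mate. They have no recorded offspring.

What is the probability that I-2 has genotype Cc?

I-2 is clear so carries C and passed c to II-2 (cc), so I-2 is Cc, giving P(Cc) = 1.

1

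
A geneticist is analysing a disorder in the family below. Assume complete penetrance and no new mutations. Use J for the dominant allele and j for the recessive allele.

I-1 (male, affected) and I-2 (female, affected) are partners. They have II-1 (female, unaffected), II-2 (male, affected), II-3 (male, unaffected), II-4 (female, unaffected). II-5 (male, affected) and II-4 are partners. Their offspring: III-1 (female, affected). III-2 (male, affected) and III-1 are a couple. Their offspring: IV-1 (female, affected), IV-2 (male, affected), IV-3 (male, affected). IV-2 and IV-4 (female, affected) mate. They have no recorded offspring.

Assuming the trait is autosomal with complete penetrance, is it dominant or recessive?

dominant

I-1 and I-2 are both affected yet have an unaffected child II-1. Under a recessive model two affected parents are homozygous and every child would be affected, so the trait cannot be recessive.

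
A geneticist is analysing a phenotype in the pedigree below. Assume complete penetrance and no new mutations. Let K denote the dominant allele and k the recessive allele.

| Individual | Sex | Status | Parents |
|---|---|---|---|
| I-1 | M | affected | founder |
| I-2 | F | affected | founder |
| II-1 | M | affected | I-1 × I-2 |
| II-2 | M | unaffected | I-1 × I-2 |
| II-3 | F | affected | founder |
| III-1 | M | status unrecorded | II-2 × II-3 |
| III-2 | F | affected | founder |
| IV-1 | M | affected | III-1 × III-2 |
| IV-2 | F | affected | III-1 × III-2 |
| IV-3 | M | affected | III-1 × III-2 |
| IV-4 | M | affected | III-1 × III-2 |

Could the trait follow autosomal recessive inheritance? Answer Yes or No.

No

Under autosomal recessive, II-2 (unaffected, male) cannot arise from I-1 (affected) × I-2 (affected).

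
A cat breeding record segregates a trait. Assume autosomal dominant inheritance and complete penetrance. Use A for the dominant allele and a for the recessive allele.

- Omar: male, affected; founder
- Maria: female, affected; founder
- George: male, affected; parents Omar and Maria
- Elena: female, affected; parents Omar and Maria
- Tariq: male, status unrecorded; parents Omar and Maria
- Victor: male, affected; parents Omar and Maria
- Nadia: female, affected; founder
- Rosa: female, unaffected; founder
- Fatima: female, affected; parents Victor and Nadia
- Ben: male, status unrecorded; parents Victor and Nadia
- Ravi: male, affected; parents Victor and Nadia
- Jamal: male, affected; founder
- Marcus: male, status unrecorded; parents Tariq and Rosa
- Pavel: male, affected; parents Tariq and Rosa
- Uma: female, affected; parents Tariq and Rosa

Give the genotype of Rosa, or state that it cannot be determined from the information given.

Rosa is unaffected, so Rosa is aa.

aa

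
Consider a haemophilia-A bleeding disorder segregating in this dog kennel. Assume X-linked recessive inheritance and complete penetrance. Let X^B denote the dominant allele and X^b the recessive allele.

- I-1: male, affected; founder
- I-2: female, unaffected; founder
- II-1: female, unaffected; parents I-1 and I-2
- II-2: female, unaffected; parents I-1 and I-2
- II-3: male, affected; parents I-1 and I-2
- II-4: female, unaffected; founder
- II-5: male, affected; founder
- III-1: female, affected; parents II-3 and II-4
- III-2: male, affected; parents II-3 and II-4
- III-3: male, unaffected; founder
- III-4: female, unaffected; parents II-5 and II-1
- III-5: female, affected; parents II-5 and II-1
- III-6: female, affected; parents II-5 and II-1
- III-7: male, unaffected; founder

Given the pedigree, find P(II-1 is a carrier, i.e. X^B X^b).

1

II-1 is unaffected so carries B and received b from I-1 (X^b Y), so II-1 is X^B X^b, giving P(X^B X^b) = 1.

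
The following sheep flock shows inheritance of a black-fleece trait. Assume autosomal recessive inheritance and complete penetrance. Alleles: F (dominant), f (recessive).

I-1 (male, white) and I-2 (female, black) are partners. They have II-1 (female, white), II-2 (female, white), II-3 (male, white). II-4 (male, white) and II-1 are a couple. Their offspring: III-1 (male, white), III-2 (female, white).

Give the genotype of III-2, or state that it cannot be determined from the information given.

cannot be determined

III-2's phenotype allows FF or Ff, and no parent or child forces a single allele at both positions; consistent genotype assignments exist with III-2 as FF or Ff.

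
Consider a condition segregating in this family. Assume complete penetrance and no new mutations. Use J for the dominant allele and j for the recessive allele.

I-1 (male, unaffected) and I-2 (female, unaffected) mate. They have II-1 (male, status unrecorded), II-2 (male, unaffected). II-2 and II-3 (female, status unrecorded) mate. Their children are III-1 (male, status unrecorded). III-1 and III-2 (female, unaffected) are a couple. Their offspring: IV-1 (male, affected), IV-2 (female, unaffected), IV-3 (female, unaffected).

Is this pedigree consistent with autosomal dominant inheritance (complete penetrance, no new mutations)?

Yes

A consistent assignment under autosomal dominant exists: I-1 jj, I-2 jj, II-1 jj, II-2 jj, II-3 JJ, III-1 Jj, III-2 jj, IV-1 Jj, IV-2 jj, IV-3 jj.
In this assignment every recorded phenotype matches its genotype and every non-founder's genotype is obtainable from its parents' genotypes, so the pedigree is consistent.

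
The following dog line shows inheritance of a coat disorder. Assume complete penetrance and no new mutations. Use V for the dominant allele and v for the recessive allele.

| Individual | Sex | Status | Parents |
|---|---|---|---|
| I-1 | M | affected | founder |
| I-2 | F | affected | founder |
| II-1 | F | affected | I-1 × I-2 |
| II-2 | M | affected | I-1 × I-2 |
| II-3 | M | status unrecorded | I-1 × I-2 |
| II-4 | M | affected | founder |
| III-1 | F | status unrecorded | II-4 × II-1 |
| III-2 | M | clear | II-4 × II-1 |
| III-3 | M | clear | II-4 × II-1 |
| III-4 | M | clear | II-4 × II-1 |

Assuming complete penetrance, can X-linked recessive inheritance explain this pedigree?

Under X-linked recessive, III-2 (clear, male) cannot arise from II-4 (affected) × II-1 (affected).

No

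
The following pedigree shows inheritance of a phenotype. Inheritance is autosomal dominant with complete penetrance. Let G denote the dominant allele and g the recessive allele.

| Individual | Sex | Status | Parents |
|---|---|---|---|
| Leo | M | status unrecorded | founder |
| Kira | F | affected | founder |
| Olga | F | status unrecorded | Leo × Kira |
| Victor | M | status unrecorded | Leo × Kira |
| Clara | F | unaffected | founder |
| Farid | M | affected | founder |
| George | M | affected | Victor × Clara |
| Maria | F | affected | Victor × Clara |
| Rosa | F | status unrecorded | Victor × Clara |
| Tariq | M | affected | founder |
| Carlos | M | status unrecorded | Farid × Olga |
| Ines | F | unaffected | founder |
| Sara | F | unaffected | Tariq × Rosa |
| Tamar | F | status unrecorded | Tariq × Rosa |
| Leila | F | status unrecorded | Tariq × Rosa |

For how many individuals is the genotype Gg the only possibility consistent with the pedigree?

3

Obligate heterozygotes: George is affected so carries G and received g from Clara (gg), so George is Gg; Maria is affected so carries G and received g from Clara (gg), so Maria is Gg; Tariq is affected so carries G and passed g to Sara (gg), so Tariq is Gg.
Every other individual is either homozygous by phenotype or has at least one consistent homozygous assignment, so the count is 3.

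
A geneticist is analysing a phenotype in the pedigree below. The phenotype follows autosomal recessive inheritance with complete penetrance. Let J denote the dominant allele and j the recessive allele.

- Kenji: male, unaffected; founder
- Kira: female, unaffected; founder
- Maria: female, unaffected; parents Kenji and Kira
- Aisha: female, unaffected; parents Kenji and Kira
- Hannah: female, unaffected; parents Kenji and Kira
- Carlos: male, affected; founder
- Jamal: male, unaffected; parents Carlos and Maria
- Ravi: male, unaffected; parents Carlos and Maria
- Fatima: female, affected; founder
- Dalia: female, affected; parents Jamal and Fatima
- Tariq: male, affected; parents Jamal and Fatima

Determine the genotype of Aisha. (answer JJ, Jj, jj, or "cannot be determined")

Aisha's phenotype allows JJ or Jj, and no parent or child forces a single allele at both positions; consistent genotype assignments exist with Aisha as JJ or Jj.

cannot be determined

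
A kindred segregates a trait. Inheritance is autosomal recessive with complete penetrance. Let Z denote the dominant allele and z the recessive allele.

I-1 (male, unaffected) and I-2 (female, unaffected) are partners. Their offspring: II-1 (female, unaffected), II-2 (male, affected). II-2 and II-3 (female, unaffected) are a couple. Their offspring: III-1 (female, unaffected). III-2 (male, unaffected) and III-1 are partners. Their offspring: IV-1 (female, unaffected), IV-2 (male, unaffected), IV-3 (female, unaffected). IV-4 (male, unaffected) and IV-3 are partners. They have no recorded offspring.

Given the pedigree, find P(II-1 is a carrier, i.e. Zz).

2/3

I-1 is unaffected so carries Z and passed z to II-2 (zz), so I-1 is Zz.
I-2 is unaffected so carries Z and passed z to II-2 (zz), so I-2 is Zz.
Their cross gives offspring ratios 1/4 ZZ : 1/2 Zz : 1/4 zz. Conditioning on II-1 being unaffected, P(Zz) = 1/2 / 3/4 = 2/3.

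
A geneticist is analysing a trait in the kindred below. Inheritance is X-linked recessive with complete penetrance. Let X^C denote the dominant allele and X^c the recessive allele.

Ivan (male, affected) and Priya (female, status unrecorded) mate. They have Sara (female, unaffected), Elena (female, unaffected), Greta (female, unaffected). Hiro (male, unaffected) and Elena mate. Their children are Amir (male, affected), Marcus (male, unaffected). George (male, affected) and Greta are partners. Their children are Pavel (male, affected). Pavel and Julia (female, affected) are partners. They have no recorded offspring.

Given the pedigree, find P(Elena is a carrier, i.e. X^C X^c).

Elena is unaffected so carries C and received c from Ivan (X^c Y), so Elena is X^C X^c, giving P(X^C X^c) = 1.

1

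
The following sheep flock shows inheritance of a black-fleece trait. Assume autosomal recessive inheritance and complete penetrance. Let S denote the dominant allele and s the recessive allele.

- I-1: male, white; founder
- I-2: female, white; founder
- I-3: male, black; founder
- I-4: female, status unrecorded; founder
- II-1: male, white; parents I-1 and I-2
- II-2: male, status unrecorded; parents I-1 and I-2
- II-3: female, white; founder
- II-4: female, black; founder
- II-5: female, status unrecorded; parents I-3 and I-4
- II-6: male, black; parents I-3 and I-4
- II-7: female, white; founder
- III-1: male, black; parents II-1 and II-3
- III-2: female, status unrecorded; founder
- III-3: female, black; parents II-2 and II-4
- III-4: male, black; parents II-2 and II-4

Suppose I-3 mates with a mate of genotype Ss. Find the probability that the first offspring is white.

I-3 is black, so I-3 is ss.
The cross gives 1/2 Ss : 1/2 ss, so P(offspring is white) = 1/2.

1/2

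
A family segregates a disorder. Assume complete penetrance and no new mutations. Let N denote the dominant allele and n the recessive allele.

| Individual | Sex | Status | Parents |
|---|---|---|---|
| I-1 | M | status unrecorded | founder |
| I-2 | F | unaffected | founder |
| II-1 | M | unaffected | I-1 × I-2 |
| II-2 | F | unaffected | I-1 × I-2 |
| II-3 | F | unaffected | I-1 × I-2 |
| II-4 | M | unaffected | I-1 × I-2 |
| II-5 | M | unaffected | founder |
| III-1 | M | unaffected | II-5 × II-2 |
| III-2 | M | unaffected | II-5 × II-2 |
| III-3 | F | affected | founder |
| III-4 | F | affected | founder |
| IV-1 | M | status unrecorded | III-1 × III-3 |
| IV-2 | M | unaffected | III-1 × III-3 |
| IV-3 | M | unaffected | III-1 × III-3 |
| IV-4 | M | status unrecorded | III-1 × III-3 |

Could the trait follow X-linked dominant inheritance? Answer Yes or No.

A consistent assignment under X-linked dominant exists: I-1 X^n Y, I-2 X^n X^n, II-1 X^n Y, II-2 X^n X^n, II-3 X^n X^n, II-4 X^n Y, II-5 X^n Y, III-1 X^n Y, III-2 X^n Y, III-3 X^N X^n, III-4 X^N X^N, IV-1 X^N Y, IV-2 X^n Y, IV-3 X^n Y, IV-4 X^N Y.
In this assignment every recorded phenotype matches its genotype and every non-founder's genotype is obtainable from its parents' genotypes, so the pedigree is consistent.

Yes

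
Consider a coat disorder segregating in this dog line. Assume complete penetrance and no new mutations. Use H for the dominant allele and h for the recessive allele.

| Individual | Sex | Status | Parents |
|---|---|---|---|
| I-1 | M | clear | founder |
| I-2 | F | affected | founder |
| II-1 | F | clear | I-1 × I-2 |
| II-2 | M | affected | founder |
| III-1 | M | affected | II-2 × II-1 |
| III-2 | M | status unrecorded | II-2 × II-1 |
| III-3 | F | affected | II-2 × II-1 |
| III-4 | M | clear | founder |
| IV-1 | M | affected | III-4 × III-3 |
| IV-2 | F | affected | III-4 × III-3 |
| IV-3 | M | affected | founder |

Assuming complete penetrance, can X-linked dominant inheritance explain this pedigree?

Under X-linked dominant, III-1 (affected, male) cannot arise from II-2 (affected) × II-1 (clear).

No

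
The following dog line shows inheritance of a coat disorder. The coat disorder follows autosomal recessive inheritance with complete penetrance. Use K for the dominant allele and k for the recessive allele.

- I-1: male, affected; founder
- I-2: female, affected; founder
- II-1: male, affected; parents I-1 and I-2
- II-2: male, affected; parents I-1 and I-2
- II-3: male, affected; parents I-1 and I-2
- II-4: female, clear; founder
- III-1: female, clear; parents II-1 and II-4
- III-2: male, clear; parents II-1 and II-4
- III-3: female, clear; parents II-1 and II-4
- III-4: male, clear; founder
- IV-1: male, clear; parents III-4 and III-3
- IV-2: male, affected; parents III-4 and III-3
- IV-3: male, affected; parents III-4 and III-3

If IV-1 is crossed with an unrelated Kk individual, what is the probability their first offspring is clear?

5/6

III-4 is clear so carries K and passed k to IV-2 (kk), so III-4 is Kk.
III-3 is clear so carries K and received k from II-1 (kk), so III-3 is Kk.
IV-1 is a clear offspring of III-4 (Kk) × III-3 (Kk), whose cross gives 1/4 KK : 1/2 Kk : 1/4 kk; conditioning on being clear, IV-1 is KK with probability 1/3, Kk with probability 2/3.
Summing over parental genotype combinations, P(offspring is clear) = 1/3·1 + 2/3·3/4 = 5/6.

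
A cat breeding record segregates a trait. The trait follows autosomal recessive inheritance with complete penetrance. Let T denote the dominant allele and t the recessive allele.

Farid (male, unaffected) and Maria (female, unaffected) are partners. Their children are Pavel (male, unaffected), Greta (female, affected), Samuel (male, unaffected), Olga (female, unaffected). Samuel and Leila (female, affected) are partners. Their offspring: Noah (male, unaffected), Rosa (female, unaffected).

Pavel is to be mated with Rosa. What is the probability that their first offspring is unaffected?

Farid is unaffected so carries T and passed t to Greta (tt), so Farid is Tt.
Maria is unaffected so carries T and passed t to Greta (tt), so Maria is Tt.
Pavel is an unaffected offspring of Farid (Tt) × Maria (Tt), whose cross gives 1/4 TT : 1/2 Tt : 1/4 tt; conditioning on being unaffected, Pavel is TT with probability 1/3, Tt with probability 2/3.
Rosa is unaffected so carries T and received t from Leila (tt), so Rosa is Tt.
Summing over parental genotype combinations, P(offspring is unaffected) = 1/3·1 + 2/3·3/4 = 5/6.

5/6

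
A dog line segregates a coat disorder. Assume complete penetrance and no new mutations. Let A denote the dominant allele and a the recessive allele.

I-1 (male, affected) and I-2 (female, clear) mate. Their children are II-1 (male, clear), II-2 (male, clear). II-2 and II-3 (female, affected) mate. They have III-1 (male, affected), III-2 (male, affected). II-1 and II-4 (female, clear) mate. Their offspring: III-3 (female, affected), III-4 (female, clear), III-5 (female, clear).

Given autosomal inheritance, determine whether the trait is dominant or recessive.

II-1 and II-4 are both clear yet have an affected child III-3. Under dominance, an affected child requires at least one affected parent, so the trait cannot be dominant.

recessive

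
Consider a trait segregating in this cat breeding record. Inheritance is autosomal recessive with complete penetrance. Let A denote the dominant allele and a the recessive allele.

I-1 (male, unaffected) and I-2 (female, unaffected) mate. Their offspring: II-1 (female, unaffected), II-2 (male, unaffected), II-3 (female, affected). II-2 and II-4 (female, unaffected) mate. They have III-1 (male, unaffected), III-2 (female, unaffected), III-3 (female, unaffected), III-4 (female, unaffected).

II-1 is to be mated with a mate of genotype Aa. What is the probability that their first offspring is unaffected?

I-1 is unaffected so carries A and passed a to II-3 (aa), so I-1 is Aa.
I-2 is unaffected so carries A and passed a to II-3 (aa), so I-2 is Aa.
II-1 is an unaffected offspring of I-1 (Aa) × I-2 (Aa), whose cross gives 1/4 AA : 1/2 Aa : 1/4 aa; conditioning on being unaffected, II-1 is AA with probability 1/3, Aa with probability 2/3.
Summing over parental genotype combinations, P(offspring is unaffected) = 1/3·1 + 2/3·3/4 = 5/6.

5/6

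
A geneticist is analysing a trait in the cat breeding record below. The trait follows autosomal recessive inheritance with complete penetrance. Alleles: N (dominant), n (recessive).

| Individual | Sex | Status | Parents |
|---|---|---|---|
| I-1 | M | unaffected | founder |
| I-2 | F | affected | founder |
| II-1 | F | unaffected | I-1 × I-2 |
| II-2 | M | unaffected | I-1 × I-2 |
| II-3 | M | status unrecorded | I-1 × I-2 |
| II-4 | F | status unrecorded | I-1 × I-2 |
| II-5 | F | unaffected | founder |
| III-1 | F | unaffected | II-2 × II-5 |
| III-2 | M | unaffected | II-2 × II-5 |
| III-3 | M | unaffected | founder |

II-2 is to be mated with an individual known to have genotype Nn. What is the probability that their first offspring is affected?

II-2 is unaffected so carries N and received n from I-2 (nn), so II-2 is Nn.
The cross gives 1/4 NN : 1/2 Nn : 1/4 nn, so P(offspring is affected) = 1/4.

1/4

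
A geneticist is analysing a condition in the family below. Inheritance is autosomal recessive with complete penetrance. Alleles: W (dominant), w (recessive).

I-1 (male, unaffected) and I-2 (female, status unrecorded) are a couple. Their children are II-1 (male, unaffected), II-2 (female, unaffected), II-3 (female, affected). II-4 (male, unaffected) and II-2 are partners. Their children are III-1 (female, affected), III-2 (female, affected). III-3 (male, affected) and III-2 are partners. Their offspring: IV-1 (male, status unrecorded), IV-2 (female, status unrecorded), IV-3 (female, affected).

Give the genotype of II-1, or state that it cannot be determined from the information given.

II-1's phenotype allows WW or Ww, and no parent or child forces a single allele at both positions; consistent genotype assignments exist with II-1 as WW or Ww.

cannot be determined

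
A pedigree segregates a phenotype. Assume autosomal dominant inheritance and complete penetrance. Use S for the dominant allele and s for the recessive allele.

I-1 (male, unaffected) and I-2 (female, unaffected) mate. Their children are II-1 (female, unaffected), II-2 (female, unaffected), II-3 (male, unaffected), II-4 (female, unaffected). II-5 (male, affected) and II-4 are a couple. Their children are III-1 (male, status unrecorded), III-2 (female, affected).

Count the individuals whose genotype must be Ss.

Obligate heterozygotes: III-2 is affected so carries S and received s from II-4 (ss), so III-2 is Ss.
Every other individual is either homozygous by phenotype or has at least one consistent homozygous assignment, so the count is 1.

1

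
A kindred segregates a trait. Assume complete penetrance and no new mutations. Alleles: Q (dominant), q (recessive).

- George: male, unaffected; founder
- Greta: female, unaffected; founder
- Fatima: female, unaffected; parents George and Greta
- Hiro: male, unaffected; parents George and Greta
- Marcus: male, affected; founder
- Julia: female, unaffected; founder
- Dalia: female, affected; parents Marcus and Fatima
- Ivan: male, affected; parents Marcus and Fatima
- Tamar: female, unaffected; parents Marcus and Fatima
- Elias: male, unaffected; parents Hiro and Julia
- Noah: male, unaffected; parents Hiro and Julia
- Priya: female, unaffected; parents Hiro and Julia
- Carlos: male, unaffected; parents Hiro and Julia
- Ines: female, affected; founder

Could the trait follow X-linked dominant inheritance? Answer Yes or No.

Under X-linked dominant, Ivan (affected, male) cannot arise from Marcus (affected) × Fatima (unaffected).

No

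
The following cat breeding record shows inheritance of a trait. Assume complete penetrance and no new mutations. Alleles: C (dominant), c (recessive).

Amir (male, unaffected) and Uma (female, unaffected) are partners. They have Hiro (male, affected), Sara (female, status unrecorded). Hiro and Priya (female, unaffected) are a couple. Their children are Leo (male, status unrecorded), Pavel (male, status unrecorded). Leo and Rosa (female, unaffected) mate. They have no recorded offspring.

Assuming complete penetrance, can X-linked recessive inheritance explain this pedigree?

A consistent assignment under X-linked recessive exists: Amir X^C Y, Uma X^C X^c, Hiro X^c Y, Sara X^C X^C, Priya X^C X^C, Leo X^C Y, Pavel X^C Y, Rosa X^C X^C.
In this assignment every recorded phenotype matches its genotype and every non-founder's genotype is obtainable from its parents' genotypes, so the pedigree is consistent.

Yes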